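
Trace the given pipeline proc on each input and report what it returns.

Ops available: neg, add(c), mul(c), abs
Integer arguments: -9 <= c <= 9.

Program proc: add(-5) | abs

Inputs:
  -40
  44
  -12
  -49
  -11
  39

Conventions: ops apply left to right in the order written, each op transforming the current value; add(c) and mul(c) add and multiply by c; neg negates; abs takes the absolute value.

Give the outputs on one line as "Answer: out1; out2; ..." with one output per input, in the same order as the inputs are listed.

45; 39; 17; 54; 16; 34

Execution, op by op:
  -40 -> -45 -> 45
  44 -> 39 -> 39
  -12 -> -17 -> 17
  -49 -> -54 -> 54
  -11 -> -16 -> 16
  39 -> 34 -> 34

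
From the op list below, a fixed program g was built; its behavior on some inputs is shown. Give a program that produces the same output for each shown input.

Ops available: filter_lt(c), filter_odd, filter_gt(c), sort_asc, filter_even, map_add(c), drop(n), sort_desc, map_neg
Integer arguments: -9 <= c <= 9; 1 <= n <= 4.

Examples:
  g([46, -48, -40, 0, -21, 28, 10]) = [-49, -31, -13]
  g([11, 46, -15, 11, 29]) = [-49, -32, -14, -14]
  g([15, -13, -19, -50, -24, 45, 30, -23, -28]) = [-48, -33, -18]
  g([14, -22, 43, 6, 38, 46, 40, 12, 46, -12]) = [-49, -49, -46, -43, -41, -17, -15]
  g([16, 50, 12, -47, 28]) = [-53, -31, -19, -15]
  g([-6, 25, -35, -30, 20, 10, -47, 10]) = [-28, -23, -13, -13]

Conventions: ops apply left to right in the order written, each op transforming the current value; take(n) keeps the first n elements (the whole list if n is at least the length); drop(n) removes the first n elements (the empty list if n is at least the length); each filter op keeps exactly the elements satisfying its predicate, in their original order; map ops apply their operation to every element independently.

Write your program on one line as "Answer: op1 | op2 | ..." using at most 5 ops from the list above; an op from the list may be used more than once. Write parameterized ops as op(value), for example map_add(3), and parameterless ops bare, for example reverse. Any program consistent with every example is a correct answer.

filter_gt(9) | map_add(3) | sort_desc | map_neg

Check, running the answer program on each example:
  [46, -48, -40, 0, -21, 28, 10] -> [46, 28, 10] -> [49, 31, 13] -> [49, 31, 13] -> [-49, -31, -13]
  [11, 46, -15, 11, 29] -> [11, 46, 11, 29] -> [14, 49, 14, 32] -> [49, 32, 14, 14] -> [-49, -32, -14, -14]
  [15, -13, -19, -50, -24, 45, 30, -23, -28] -> [15, 45, 30] -> [18, 48, 33] -> [48, 33, 18] -> [-48, -33, -18]
  [14, -22, 43, 6, 38, 46, 40, 12, 46, -12] -> [14, 43, 38, 46, 40, 12, 46] -> [17, 46, 41, 49, 43, 15, 49] -> [49, 49, 46, 43, 41, 17, 15] -> [-49, -49, -46, -43, -41, -17, -15]
  [16, 50, 12, -47, 28] -> [16, 50, 12, 28] -> [19, 53, 15, 31] -> [53, 31, 19, 15] -> [-53, -31, -19, -15]
  [-6, 25, -35, -30, 20, 10, -47, 10] -> [25, 20, 10, 10] -> [28, 23, 13, 13] -> [28, 23, 13, 13] -> [-28, -23, -13, -13]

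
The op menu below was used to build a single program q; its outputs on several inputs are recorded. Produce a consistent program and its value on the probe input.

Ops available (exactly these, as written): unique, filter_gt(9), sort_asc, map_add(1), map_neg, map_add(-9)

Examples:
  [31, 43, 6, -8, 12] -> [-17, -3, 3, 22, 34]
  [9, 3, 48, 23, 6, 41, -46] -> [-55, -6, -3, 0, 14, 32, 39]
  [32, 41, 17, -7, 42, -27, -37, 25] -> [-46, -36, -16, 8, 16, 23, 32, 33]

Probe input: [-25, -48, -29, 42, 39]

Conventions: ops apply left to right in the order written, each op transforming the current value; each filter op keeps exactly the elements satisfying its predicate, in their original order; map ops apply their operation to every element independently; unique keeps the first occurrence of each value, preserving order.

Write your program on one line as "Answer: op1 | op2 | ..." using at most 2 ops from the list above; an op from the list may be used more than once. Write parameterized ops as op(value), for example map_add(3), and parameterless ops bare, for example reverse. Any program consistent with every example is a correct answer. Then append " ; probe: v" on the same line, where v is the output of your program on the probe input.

sort_asc | map_add(-9) ; probe: [-57, -38, -34, 30, 33]

Check, running the answer program on each example:
  [31, 43, 6, -8, 12] -> [-8, 6, 12, 31, 43] -> [-17, -3, 3, 22, 34]
  [9, 3, 48, 23, 6, 41, -46] -> [-46, 3, 6, 9, 23, 41, 48] -> [-55, -6, -3, 0, 14, 32, 39]
  [32, 41, 17, -7, 42, -27, -37, 25] -> [-37, -27, -7, 17, 25, 32, 41, 42] -> [-46, -36, -16, 8, 16, 23, 32, 33]
  probe: [-25, -48, -29, 42, 39] -> [-48, -29, -25, 39, 42] -> [-57, -38, -34, 30, 33]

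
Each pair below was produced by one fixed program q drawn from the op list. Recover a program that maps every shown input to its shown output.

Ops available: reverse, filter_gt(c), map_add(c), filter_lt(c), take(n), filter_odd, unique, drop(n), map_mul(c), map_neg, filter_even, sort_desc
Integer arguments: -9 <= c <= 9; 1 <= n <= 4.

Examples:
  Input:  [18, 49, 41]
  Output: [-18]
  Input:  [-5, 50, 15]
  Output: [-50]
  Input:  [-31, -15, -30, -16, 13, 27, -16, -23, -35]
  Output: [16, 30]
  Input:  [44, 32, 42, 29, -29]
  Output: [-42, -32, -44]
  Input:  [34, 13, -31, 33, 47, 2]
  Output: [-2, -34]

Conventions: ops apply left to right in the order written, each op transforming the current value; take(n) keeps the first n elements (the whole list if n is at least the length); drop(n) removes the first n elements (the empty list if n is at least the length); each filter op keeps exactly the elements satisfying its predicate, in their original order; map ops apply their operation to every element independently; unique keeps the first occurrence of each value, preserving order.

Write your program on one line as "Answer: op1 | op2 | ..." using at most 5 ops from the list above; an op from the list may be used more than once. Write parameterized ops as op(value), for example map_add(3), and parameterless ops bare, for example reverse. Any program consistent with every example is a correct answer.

reverse | filter_even | map_neg | unique

Check, running the answer program on each example:
  [18, 49, 41] -> [41, 49, 18] -> [18] -> [-18] -> [-18]
  [-5, 50, 15] -> [15, 50, -5] -> [50] -> [-50] -> [-50]
  [-31, -15, -30, -16, 13, 27, -16, -23, -35] -> [-35, -23, -16, 27, 13, -16, -30, -15, -31] -> [-16, -16, -30] -> [16, 16, 30] -> [16, 30]
  [44, 32, 42, 29, -29] -> [-29, 29, 42, 32, 44] -> [42, 32, 44] -> [-42, -32, -44] -> [-42, -32, -44]
  [34, 13, -31, 33, 47, 2] -> [2, 47, 33, -31, 13, 34] -> [2, 34] -> [-2, -34] -> [-2, -34]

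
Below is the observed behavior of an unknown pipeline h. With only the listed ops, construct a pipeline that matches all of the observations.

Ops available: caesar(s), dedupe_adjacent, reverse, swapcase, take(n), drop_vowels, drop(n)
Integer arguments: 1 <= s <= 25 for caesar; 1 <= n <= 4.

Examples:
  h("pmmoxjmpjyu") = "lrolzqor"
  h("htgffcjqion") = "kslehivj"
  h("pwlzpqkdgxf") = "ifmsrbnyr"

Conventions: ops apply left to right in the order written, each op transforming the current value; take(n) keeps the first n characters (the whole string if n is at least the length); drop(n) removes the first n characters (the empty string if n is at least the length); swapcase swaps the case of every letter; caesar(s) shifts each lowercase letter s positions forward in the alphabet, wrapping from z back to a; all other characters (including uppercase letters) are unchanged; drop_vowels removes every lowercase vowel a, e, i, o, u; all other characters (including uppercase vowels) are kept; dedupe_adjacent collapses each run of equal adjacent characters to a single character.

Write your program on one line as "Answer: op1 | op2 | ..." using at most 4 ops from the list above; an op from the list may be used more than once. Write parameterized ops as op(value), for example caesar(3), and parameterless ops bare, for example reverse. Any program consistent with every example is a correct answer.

caesar(2) | reverse | dedupe_adjacent | drop(2)

Check, running the answer program on each example:
  "pmmoxjmpjyu" -> "rooqzlorlaw" -> "walrolzqoor" -> "walrolzqor" -> "lrolzqor"
  "htgffcjqion" -> "jvihhelskqp" -> "pqkslehhivj" -> "pqkslehivj" -> "kslehivj"
  "pwlzpqkdgxf" -> "rynbrsmfizh" -> "hzifmsrbnyr" -> "hzifmsrbnyr" -> "ifmsrbnyr"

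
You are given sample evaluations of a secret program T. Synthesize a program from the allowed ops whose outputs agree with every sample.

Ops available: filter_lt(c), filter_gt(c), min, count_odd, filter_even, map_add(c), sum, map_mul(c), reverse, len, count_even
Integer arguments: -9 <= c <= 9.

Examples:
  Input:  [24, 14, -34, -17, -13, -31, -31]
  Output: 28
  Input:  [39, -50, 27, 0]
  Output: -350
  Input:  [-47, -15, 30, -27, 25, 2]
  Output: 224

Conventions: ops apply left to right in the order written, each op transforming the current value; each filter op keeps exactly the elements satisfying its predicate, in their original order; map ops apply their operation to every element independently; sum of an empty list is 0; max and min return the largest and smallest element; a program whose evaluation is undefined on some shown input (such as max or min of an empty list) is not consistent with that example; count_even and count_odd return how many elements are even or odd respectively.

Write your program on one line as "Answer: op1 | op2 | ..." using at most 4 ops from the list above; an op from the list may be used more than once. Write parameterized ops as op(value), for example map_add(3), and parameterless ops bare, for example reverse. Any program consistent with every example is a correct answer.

reverse | filter_even | map_mul(7) | sum

Check, running the answer program on each example:
  [24, 14, -34, -17, -13, -31, -31] -> [-31, -31, -13, -17, -34, 14, 24] -> [-34, 14, 24] -> [-238, 98, 168] -> 28
  [39, -50, 27, 0] -> [0, 27, -50, 39] -> [0, -50] -> [0, -350] -> -350
  [-47, -15, 30, -27, 25, 2] -> [2, 25, -27, 30, -15, -47] -> [2, 30] -> [14, 210] -> 224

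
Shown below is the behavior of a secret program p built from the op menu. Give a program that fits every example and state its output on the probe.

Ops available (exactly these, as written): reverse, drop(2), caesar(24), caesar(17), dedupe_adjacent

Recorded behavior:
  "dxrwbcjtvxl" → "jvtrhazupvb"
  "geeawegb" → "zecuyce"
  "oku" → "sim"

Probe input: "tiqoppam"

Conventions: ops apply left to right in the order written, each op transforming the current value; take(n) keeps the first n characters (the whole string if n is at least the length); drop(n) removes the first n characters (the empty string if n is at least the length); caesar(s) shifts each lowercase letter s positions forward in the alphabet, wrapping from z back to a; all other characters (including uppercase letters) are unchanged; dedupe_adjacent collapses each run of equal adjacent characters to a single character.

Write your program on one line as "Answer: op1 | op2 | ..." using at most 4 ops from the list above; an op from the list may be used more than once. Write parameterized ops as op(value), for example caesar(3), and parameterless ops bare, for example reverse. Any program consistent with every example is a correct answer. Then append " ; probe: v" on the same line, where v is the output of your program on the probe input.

dedupe_adjacent | caesar(24) | reverse ; probe: "kynmogr"

Check, running the answer program on each example:
  "dxrwbcjtvxl" -> "dxrwbcjtvxl" -> "bvpuzahrtvj" -> "jvtrhazupvb"
  "geeawegb" -> "geawegb" -> "ecyucez" -> "zecuyce"
  "oku" -> "oku" -> "mis" -> "sim"
  probe: "tiqoppam" -> "tiqopam" -> "rgomnyk" -> "kynmogr"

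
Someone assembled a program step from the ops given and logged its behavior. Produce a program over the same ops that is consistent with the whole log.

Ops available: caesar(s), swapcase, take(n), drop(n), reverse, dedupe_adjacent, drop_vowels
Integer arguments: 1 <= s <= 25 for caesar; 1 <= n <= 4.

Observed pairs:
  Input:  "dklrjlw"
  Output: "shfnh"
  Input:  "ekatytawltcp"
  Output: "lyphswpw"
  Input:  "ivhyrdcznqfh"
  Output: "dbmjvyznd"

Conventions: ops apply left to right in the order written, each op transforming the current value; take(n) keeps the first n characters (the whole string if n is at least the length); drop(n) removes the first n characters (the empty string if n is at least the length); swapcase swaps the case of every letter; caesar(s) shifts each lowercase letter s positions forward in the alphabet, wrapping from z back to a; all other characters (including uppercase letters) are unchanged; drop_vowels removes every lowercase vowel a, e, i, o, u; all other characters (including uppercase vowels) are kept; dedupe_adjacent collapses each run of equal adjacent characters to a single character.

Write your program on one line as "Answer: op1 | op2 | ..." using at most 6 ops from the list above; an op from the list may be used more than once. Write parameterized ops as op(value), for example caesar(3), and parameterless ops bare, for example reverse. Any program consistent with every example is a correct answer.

caesar(22) | drop(2) | drop_vowels | reverse | dedupe_adjacent

Check, running the answer program on each example:
  "dklrjlw" -> "zghnfhs" -> "hnfhs" -> "hnfhs" -> "shfnh" -> "shfnh"
  "ekatytawltcp" -> "agwpupwshpyl" -> "wpupwshpyl" -> "wppwshpyl" -> "lyphswppw" -> "lyphswpw"
  "ivhyrdcznqfh" -> "erdunzyvjmbd" -> "dunzyvjmbd" -> "dnzyvjmbd" -> "dbmjvyznd" -> "dbmjvyznd"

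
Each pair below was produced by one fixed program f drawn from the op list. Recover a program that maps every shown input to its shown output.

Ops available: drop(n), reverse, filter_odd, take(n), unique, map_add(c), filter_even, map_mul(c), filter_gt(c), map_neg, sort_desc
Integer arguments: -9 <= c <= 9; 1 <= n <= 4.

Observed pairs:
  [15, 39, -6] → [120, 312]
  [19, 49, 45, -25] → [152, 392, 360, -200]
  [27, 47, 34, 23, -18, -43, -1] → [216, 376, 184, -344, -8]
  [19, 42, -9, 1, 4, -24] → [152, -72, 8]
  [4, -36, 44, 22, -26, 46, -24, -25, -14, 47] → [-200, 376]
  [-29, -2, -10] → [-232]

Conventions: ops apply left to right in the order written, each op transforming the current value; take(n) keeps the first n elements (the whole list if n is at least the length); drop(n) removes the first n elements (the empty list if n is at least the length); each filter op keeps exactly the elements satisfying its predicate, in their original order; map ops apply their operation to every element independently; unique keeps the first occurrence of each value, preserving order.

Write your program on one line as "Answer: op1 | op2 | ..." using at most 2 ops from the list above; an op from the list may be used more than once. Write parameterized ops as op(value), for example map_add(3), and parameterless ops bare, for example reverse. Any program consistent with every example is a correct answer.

filter_odd | map_mul(8)

Check, running the answer program on each example:
  [15, 39, -6] -> [15, 39] -> [120, 312]
  [19, 49, 45, -25] -> [19, 49, 45, -25] -> [152, 392, 360, -200]
  [27, 47, 34, 23, -18, -43, -1] -> [27, 47, 23, -43, -1] -> [216, 376, 184, -344, -8]
  [19, 42, -9, 1, 4, -24] -> [19, -9, 1] -> [152, -72, 8]
  [4, -36, 44, 22, -26, 46, -24, -25, -14, 47] -> [-25, 47] -> [-200, 376]
  [-29, -2, -10] -> [-29] -> [-232]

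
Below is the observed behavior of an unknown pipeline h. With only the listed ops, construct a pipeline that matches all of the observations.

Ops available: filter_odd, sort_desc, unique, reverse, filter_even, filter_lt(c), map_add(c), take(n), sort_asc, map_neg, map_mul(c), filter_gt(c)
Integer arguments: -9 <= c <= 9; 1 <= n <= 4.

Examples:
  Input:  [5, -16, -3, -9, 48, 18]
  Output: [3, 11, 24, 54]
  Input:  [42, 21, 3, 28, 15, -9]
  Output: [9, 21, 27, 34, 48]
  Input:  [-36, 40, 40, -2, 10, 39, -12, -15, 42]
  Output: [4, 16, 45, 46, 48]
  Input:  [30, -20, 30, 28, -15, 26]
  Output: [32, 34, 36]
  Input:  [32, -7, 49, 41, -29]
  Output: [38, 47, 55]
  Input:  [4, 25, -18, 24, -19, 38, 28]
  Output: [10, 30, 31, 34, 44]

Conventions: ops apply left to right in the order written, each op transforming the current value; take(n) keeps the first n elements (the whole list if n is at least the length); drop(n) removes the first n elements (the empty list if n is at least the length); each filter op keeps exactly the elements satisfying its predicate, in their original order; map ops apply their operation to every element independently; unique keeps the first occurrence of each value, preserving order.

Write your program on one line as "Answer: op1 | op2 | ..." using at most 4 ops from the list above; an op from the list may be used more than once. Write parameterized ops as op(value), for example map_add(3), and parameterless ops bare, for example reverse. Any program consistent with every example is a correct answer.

sort_asc | map_add(6) | unique | filter_gt(2)

Check, running the answer program on each example:
  [5, -16, -3, -9, 48, 18] -> [-16, -9, -3, 5, 18, 48] -> [-10, -3, 3, 11, 24, 54] -> [-10, -3, 3, 11, 24, 54] -> [3, 11, 24, 54]
  [42, 21, 3, 28, 15, -9] -> [-9, 3, 15, 21, 28, 42] -> [-3, 9, 21, 27, 34, 48] -> [-3, 9, 21, 27, 34, 48] -> [9, 21, 27, 34, 48]
  [-36, 40, 40, -2, 10, 39, -12, -15, 42] -> [-36, -15, -12, -2, 10, 39, 40, 40, 42] -> [-30, -9, -6, 4, 16, 45, 46, 46, 48] -> [-30, -9, -6, 4, 16, 45, 46, 48] -> [4, 16, 45, 46, 48]
  [30, -20, 30, 28, -15, 26] -> [-20, -15, 26, 28, 30, 30] -> [-14, -9, 32, 34, 36, 36] -> [-14, -9, 32, 34, 36] -> [32, 34, 36]
  [32, -7, 49, 41, -29] -> [-29, -7, 32, 41, 49] -> [-23, -1, 38, 47, 55] -> [-23, -1, 38, 47, 55] -> [38, 47, 55]
  [4, 25, -18, 24, -19, 38, 28] -> [-19, -18, 4, 24, 25, 28, 38] -> [-13, -12, 10, 30, 31, 34, 44] -> [-13, -12, 10, 30, 31, 34, 44] -> [10, 30, 31, 34, 44]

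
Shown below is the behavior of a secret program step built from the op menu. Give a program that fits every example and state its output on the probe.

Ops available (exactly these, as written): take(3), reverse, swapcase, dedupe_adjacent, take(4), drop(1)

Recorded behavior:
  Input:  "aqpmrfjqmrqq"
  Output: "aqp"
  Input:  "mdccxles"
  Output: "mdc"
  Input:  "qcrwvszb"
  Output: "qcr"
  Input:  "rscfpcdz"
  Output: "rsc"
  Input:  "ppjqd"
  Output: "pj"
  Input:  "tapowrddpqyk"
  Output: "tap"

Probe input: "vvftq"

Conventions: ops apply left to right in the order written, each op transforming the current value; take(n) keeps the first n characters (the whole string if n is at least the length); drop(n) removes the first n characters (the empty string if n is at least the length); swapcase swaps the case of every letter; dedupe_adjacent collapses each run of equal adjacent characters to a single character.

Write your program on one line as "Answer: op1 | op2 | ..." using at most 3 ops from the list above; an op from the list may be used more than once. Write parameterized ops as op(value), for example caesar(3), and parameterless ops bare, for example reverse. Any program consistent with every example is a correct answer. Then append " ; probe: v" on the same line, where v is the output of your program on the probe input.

take(3) | dedupe_adjacent ; probe: "vf"

Check, running the answer program on each example:
  "aqpmrfjqmrqq" -> "aqp" -> "aqp"
  "mdccxles" -> "mdc" -> "mdc"
  "qcrwvszb" -> "qcr" -> "qcr"
  "rscfpcdz" -> "rsc" -> "rsc"
  "ppjqd" -> "ppj" -> "pj"
  "tapowrddpqyk" -> "tap" -> "tap"
  probe: "vvftq" -> "vvf" -> "vf"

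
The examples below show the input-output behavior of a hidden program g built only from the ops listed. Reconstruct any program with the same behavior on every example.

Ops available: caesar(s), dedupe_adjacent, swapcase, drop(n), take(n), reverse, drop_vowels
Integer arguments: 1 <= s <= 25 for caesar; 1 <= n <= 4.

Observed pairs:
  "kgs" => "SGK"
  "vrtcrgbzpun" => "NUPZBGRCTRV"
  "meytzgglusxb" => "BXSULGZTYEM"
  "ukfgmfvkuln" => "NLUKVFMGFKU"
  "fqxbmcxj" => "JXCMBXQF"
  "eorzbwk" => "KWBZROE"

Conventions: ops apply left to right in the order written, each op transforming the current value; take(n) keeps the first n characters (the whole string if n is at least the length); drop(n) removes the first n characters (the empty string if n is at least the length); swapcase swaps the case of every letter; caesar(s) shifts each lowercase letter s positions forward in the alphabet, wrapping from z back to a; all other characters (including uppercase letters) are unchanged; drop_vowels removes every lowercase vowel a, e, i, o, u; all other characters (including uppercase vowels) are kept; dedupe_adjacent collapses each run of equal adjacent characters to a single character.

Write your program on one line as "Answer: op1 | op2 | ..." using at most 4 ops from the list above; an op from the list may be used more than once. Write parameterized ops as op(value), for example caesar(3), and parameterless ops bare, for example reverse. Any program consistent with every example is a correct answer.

dedupe_adjacent | reverse | swapcase

Check, running the answer program on each example:
  "kgs" -> "kgs" -> "sgk" -> "SGK"
  "vrtcrgbzpun" -> "vrtcrgbzpun" -> "nupzbgrctrv" -> "NUPZBGRCTRV"
  "meytzgglusxb" -> "meytzglusxb" -> "bxsulgztyem" -> "BXSULGZTYEM"
  "ukfgmfvkuln" -> "ukfgmfvkuln" -> "nlukvfmgfku" -> "NLUKVFMGFKU"
  "fqxbmcxj" -> "fqxbmcxj" -> "jxcmbxqf" -> "JXCMBXQF"
  "eorzbwk" -> "eorzbwk" -> "kwbzroe" -> "KWBZROE"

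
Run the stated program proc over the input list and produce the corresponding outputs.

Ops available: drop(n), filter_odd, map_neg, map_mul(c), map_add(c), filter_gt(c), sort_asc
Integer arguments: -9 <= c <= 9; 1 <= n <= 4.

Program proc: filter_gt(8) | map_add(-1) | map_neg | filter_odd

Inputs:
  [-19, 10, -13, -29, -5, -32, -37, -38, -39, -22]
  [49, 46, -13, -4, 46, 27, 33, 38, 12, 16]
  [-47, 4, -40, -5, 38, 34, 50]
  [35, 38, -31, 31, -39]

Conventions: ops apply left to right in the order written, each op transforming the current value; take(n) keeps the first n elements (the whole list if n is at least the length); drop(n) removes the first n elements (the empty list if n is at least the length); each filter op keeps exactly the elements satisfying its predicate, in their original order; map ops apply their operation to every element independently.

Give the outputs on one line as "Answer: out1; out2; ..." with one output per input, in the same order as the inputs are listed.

Execution, op by op:
  [-19, 10, -13, -29, -5, -32, -37, -38, -39, -22] -> [10] -> [9] -> [-9] -> [-9]
  [49, 46, -13, -4, 46, 27, 33, 38, 12, 16] -> [49, 46, 46, 27, 33, 38, 12, 16] -> [48, 45, 45, 26, 32, 37, 11, 15] -> [-48, -45, -45, -26, -32, -37, -11, -15] -> [-45, -45, -37, -11, -15]
  [-47, 4, -40, -5, 38, 34, 50] -> [38, 34, 50] -> [37, 33, 49] -> [-37, -33, -49] -> [-37, -33, -49]
  [35, 38, -31, 31, -39] -> [35, 38, 31] -> [34, 37, 30] -> [-34, -37, -30] -> [-37]

[-9]; [-45, -45, -37, -11, -15]; [-37, -33, -49]; [-37]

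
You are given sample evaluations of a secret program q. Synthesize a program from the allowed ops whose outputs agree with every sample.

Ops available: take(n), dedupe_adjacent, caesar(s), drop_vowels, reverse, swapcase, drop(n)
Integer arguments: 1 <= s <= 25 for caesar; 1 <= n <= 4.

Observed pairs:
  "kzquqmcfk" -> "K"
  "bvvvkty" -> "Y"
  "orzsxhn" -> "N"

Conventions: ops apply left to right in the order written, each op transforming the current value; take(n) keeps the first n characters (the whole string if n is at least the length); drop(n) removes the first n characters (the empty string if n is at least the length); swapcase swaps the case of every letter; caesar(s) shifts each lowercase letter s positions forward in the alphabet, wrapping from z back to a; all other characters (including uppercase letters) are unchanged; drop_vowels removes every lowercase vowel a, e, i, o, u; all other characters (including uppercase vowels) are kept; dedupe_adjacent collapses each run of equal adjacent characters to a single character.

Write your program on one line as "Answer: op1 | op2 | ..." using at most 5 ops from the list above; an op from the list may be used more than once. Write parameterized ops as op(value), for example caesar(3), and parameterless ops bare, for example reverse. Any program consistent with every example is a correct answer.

reverse | drop_vowels | take(1) | swapcase

Check, running the answer program on each example:
  "kzquqmcfk" -> "kfcmquqzk" -> "kfcmqqzk" -> "k" -> "K"
  "bvvvkty" -> "ytkvvvb" -> "ytkvvvb" -> "y" -> "Y"
  "orzsxhn" -> "nhxszro" -> "nhxszr" -> "n" -> "N"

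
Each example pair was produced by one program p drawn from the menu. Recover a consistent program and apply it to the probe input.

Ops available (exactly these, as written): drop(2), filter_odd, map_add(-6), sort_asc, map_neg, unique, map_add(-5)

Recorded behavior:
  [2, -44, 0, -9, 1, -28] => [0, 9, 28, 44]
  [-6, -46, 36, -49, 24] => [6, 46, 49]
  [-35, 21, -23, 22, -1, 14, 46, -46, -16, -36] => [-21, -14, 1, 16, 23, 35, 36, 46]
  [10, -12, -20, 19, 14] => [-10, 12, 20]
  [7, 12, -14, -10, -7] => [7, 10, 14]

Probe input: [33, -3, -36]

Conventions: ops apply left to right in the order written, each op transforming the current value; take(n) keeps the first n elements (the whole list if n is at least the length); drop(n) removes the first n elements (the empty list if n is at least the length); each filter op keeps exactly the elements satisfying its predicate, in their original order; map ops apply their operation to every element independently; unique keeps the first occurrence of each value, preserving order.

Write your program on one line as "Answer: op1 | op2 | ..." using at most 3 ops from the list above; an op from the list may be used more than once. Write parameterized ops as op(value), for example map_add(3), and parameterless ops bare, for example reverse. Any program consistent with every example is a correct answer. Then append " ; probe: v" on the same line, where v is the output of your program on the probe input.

map_neg | sort_asc | drop(2) ; probe: [36]

Check, running the answer program on each example:
  [2, -44, 0, -9, 1, -28] -> [-2, 44, 0, 9, -1, 28] -> [-2, -1, 0, 9, 28, 44] -> [0, 9, 28, 44]
  [-6, -46, 36, -49, 24] -> [6, 46, -36, 49, -24] -> [-36, -24, 6, 46, 49] -> [6, 46, 49]
  [-35, 21, -23, 22, -1, 14, 46, -46, -16, -36] -> [35, -21, 23, -22, 1, -14, -46, 46, 16, 36] -> [-46, -22, -21, -14, 1, 16, 23, 35, 36, 46] -> [-21, -14, 1, 16, 23, 35, 36, 46]
  [10, -12, -20, 19, 14] -> [-10, 12, 20, -19, -14] -> [-19, -14, -10, 12, 20] -> [-10, 12, 20]
  [7, 12, -14, -10, -7] -> [-7, -12, 14, 10, 7] -> [-12, -7, 7, 10, 14] -> [7, 10, 14]
  probe: [33, -3, -36] -> [-33, 3, 36] -> [-33, 3, 36] -> [36]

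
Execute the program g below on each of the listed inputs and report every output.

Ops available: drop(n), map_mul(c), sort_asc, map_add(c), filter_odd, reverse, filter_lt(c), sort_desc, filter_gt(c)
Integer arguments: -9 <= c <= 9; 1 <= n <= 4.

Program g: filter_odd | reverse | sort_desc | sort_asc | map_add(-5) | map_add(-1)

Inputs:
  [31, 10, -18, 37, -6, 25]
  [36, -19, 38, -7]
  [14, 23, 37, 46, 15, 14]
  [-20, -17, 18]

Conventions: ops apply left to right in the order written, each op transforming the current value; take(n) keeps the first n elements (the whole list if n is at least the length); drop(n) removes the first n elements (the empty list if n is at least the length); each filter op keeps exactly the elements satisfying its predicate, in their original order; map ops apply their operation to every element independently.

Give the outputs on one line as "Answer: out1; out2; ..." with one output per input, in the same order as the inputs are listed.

[19, 25, 31]; [-25, -13]; [9, 17, 31]; [-23]

Execution, op by op:
  [31, 10, -18, 37, -6, 25] -> [31, 37, 25] -> [25, 37, 31] -> [37, 31, 25] -> [25, 31, 37] -> [20, 26, 32] -> [19, 25, 31]
  [36, -19, 38, -7] -> [-19, -7] -> [-7, -19] -> [-7, -19] -> [-19, -7] -> [-24, -12] -> [-25, -13]
  [14, 23, 37, 46, 15, 14] -> [23, 37, 15] -> [15, 37, 23] -> [37, 23, 15] -> [15, 23, 37] -> [10, 18, 32] -> [9, 17, 31]
  [-20, -17, 18] -> [-17] -> [-17] -> [-17] -> [-17] -> [-22] -> [-23]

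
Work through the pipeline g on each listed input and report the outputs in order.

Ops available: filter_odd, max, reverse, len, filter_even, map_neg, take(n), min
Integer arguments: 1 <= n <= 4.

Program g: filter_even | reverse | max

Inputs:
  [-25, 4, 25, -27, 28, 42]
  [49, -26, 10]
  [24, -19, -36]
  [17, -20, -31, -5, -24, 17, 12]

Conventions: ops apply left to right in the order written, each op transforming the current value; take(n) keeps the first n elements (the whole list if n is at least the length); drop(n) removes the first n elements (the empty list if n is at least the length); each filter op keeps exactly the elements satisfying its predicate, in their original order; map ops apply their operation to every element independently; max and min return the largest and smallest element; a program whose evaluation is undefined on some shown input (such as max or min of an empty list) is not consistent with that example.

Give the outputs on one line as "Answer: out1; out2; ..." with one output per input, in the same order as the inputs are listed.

Execution, op by op:
  [-25, 4, 25, -27, 28, 42] -> [4, 28, 42] -> [42, 28, 4] -> 42
  [49, -26, 10] -> [-26, 10] -> [10, -26] -> 10
  [24, -19, -36] -> [24, -36] -> [-36, 24] -> 24
  [17, -20, -31, -5, -24, 17, 12] -> [-20, -24, 12] -> [12, -24, -20] -> 12

42; 10; 24; 12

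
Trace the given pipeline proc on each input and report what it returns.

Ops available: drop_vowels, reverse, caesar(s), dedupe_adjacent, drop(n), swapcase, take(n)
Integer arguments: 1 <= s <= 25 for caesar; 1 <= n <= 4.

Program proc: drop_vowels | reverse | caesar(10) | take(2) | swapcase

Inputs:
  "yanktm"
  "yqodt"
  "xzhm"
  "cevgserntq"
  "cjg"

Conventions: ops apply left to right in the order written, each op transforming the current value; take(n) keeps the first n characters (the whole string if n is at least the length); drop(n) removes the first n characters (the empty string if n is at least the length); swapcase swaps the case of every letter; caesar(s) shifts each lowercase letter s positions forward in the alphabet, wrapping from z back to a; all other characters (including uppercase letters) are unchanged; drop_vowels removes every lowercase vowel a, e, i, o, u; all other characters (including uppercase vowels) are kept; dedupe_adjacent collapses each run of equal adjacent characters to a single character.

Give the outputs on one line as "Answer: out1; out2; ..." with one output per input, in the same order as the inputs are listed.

Execution, op by op:
  "yanktm" -> "ynktm" -> "mtkny" -> "wduxi" -> "wd" -> "WD"
  "yqodt" -> "yqdt" -> "tdqy" -> "dnai" -> "dn" -> "DN"
  "xzhm" -> "xzhm" -> "mhzx" -> "wrjh" -> "wr" -> "WR"
  "cevgserntq" -> "cvgsrntq" -> "qtnrsgvc" -> "adxbcqfm" -> "ad" -> "AD"
  "cjg" -> "cjg" -> "gjc" -> "qtm" -> "qt" -> "QT"

"WD"; "DN"; "WR"; "AD"; "QT"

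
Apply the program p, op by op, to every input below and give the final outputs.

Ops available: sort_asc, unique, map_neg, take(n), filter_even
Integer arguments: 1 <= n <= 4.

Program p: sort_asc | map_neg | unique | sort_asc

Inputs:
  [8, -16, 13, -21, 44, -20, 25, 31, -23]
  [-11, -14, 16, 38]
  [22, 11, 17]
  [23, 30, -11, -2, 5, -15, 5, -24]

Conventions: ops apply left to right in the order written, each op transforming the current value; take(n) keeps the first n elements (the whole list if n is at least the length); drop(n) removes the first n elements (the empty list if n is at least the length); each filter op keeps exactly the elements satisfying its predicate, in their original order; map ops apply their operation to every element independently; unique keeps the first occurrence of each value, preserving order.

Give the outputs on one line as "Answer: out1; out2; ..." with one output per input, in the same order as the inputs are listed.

Execution, op by op:
  [8, -16, 13, -21, 44, -20, 25, 31, -23] -> [-23, -21, -20, -16, 8, 13, 25, 31, 44] -> [23, 21, 20, 16, -8, -13, -25, -31, -44] -> [23, 21, 20, 16, -8, -13, -25, -31, -44] -> [-44, -31, -25, -13, -8, 16, 20, 21, 23]
  [-11, -14, 16, 38] -> [-14, -11, 16, 38] -> [14, 11, -16, -38] -> [14, 11, -16, -38] -> [-38, -16, 11, 14]
  [22, 11, 17] -> [11, 17, 22] -> [-11, -17, -22] -> [-11, -17, -22] -> [-22, -17, -11]
  [23, 30, -11, -2, 5, -15, 5, -24] -> [-24, -15, -11, -2, 5, 5, 23, 30] -> [24, 15, 11, 2, -5, -5, -23, -30] -> [24, 15, 11, 2, -5, -23, -30] -> [-30, -23, -5, 2, 11, 15, 24]

[-44, -31, -25, -13, -8, 16, 20, 21, 23]; [-38, -16, 11, 14]; [-22, -17, -11]; [-30, -23, -5, 2, 11, 15, 24]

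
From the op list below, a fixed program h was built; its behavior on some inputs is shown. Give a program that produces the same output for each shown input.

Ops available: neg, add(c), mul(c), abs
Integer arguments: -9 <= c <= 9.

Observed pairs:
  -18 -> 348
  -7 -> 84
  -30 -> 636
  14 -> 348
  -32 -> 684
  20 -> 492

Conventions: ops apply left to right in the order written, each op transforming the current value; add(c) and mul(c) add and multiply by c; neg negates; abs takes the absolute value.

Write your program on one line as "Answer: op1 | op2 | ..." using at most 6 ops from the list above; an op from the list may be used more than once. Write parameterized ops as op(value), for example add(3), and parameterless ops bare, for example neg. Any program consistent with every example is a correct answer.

add(2) | abs | mul(4) | neg | add(6) | mul(-6)

Check, running the answer program on each example:
  -18 -> -16 -> 16 -> 64 -> -64 -> -58 -> 348
  -7 -> -5 -> 5 -> 20 -> -20 -> -14 -> 84
  -30 -> -28 -> 28 -> 112 -> -112 -> -106 -> 636
  14 -> 16 -> 16 -> 64 -> -64 -> -58 -> 348
  -32 -> -30 -> 30 -> 120 -> -120 -> -114 -> 684
  20 -> 22 -> 22 -> 88 -> -88 -> -82 -> 492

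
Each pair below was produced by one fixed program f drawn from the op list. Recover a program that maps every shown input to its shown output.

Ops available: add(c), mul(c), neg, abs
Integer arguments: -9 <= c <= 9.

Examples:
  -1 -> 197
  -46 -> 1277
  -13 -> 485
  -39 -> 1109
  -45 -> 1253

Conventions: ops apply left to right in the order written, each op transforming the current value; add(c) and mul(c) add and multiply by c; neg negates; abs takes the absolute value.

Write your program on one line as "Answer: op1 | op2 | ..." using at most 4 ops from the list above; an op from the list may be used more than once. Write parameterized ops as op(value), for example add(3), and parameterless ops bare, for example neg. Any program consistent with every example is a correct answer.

add(-7) | mul(3) | mul(-8) | add(5)

Check, running the answer program on each example:
  -1 -> -8 -> -24 -> 192 -> 197
  -46 -> -53 -> -159 -> 1272 -> 1277
  -13 -> -20 -> -60 -> 480 -> 485
  -39 -> -46 -> -138 -> 1104 -> 1109
  -45 -> -52 -> -156 -> 1248 -> 1253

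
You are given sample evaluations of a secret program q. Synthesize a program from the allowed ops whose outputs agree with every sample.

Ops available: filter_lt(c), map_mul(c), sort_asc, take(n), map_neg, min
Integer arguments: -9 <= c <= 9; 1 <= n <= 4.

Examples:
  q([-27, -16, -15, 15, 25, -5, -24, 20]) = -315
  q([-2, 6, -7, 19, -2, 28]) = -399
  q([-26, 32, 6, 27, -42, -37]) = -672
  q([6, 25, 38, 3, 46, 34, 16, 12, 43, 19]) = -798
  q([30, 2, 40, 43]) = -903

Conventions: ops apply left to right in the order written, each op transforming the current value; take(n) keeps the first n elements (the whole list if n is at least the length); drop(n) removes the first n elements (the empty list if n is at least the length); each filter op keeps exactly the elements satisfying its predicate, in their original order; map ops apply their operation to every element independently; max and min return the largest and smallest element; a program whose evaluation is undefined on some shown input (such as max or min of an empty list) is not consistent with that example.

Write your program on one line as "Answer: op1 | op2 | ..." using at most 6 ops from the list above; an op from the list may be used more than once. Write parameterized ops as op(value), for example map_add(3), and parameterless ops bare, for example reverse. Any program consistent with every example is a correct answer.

take(4) | map_mul(3) | map_mul(7) | sort_asc | map_mul(-1) | min

Check, running the answer program on each example:
  [-27, -16, -15, 15, 25, -5, -24, 20] -> [-27, -16, -15, 15] -> [-81, -48, -45, 45] -> [-567, -336, -315, 315] -> [-567, -336, -315, 315] -> [567, 336, 315, -315] -> -315
  [-2, 6, -7, 19, -2, 28] -> [-2, 6, -7, 19] -> [-6, 18, -21, 57] -> [-42, 126, -147, 399] -> [-147, -42, 126, 399] -> [147, 42, -126, -399] -> -399
  [-26, 32, 6, 27, -42, -37] -> [-26, 32, 6, 27] -> [-78, 96, 18, 81] -> [-546, 672, 126, 567] -> [-546, 126, 567, 672] -> [546, -126, -567, -672] -> -672
  [6, 25, 38, 3, 46, 34, 16, 12, 43, 19] -> [6, 25, 38, 3] -> [18, 75, 114, 9] -> [126, 525, 798, 63] -> [63, 126, 525, 798] -> [-63, -126, -525, -798] -> -798
  [30, 2, 40, 43] -> [30, 2, 40, 43] -> [90, 6, 120, 129] -> [630, 42, 840, 903] -> [42, 630, 840, 903] -> [-42, -630, -840, -903] -> -903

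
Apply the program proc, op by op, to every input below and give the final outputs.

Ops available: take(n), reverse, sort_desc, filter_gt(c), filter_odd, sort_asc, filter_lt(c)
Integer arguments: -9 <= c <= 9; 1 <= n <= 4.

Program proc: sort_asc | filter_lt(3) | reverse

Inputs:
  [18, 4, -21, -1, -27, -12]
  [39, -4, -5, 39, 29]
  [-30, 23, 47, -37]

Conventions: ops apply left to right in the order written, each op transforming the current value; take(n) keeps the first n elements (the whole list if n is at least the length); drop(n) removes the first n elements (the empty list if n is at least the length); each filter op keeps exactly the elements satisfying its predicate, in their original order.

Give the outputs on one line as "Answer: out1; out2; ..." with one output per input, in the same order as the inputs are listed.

[-1, -12, -21, -27]; [-4, -5]; [-30, -37]

Execution, op by op:
  [18, 4, -21, -1, -27, -12] -> [-27, -21, -12, -1, 4, 18] -> [-27, -21, -12, -1] -> [-1, -12, -21, -27]
  [39, -4, -5, 39, 29] -> [-5, -4, 29, 39, 39] -> [-5, -4] -> [-4, -5]
  [-30, 23, 47, -37] -> [-37, -30, 23, 47] -> [-37, -30] -> [-30, -37]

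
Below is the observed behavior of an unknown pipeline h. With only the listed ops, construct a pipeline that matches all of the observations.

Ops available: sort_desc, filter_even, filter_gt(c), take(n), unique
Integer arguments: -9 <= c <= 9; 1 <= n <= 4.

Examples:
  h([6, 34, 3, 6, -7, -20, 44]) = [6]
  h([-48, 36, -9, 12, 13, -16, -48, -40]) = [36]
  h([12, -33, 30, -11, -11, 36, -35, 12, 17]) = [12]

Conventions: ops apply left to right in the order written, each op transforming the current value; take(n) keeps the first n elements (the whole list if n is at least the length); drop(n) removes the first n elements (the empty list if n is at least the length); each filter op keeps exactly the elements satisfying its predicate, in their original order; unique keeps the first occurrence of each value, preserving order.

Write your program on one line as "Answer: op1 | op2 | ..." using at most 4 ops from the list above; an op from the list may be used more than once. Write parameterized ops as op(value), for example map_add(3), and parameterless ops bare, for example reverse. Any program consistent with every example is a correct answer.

unique | filter_even | filter_gt(-1) | take(1)

Check, running the answer program on each example:
  [6, 34, 3, 6, -7, -20, 44] -> [6, 34, 3, -7, -20, 44] -> [6, 34, -20, 44] -> [6, 34, 44] -> [6]
  [-48, 36, -9, 12, 13, -16, -48, -40] -> [-48, 36, -9, 12, 13, -16, -40] -> [-48, 36, 12, -16, -40] -> [36, 12] -> [36]
  [12, -33, 30, -11, -11, 36, -35, 12, 17] -> [12, -33, 30, -11, 36, -35, 17] -> [12, 30, 36] -> [12, 30, 36] -> [12]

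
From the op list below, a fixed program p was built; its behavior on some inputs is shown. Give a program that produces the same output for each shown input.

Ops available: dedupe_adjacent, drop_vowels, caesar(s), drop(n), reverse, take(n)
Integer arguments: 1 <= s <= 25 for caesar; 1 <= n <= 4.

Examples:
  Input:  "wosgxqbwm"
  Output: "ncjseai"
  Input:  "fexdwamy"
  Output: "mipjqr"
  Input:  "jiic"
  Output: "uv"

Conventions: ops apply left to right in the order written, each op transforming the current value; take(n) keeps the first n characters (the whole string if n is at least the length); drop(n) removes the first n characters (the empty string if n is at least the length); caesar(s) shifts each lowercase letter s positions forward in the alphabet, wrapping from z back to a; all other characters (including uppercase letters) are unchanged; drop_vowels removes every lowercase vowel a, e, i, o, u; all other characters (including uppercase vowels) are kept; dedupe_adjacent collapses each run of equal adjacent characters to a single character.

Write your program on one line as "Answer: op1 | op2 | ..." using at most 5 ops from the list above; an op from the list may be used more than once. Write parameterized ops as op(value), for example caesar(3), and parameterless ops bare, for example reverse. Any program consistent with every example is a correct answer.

caesar(23) | caesar(15) | reverse | drop(2)

Check, running the answer program on each example:
  "wosgxqbwm" -> "tlpdunytj" -> "iaesjcniy" -> "yincjseai" -> "ncjseai"
  "fexdwamy" -> "cbuatxjv" -> "rqjpimyk" -> "kymipjqr" -> "mipjqr"
  "jiic" -> "gffz" -> "vuuo" -> "ouuv" -> "uv"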